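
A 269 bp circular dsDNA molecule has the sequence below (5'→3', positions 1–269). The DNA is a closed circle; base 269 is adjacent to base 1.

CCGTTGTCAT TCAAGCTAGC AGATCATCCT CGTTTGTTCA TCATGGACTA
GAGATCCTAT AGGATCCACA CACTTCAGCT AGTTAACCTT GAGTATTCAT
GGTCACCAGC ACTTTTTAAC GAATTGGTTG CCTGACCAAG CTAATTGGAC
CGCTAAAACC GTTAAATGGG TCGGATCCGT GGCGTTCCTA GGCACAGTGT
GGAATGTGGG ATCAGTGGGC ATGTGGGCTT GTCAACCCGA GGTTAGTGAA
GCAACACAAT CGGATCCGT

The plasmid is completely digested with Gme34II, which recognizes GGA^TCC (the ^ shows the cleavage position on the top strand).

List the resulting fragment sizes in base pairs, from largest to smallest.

Gme34II sites (GGATCC) start at positions 62, 173, 262.
Gme34II cuts after base 3 of each site, so after positions 64, 175, 264.
Circular molecule, 3 cuts → 3 fragments:
  65–175 → 111 bp
  176–264 → 89 bp
  265–269 then 1–64 → 5 + 64 = 69 bp
Sorted largest to smallest: 111, 89, 69 bp.

111, 89, 69 bp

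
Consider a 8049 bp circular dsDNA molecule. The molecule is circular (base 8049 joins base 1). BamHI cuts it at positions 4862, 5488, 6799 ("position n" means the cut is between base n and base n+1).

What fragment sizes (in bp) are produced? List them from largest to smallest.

6112, 1311, 626 bp

Circular molecule, 3 cuts → 3 fragments:
  5488 − 4862 = 626 bp
  6799 − 5488 = 1311 bp
  wrap: 8049 − 6799 + 4862 = 6112 bp
Sorted largest to smallest: 6112, 1311, 626 bp.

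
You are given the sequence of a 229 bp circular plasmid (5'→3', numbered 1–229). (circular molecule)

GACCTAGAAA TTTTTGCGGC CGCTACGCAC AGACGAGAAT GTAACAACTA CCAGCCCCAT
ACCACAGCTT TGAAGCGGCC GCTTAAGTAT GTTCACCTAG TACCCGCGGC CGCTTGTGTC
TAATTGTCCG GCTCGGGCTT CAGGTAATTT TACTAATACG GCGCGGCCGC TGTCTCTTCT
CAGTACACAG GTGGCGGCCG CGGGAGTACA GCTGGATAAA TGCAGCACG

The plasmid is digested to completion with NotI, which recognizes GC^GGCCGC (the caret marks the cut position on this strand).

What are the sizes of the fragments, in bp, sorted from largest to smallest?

59, 57, 51, 31, 31 bp

NotI sites (GCGGCCGC) start at positions 16, 75, 106, 163, 194.
NotI cuts after base 2 of each site, so after positions 17, 76, 107, 164, 195.
Circular molecule, 5 cuts → 5 fragments:
  18–76 → 59 bp
  77–107 → 31 bp
  108–164 → 57 bp
  165–195 → 31 bp
  196–229 then 1–17 → 34 + 17 = 51 bp
Sorted largest to smallest: 59, 57, 51, 31, 31 bp.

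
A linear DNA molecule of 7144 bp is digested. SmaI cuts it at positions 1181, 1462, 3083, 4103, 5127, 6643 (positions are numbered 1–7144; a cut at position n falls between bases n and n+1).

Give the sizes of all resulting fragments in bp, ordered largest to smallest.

1621, 1516, 1181, 1024, 1020, 501, 281 bp

Linear molecule, 6 cuts → 7 fragments:
  1181 − 0 = 1181 bp
  1462 − 1181 = 281 bp
  3083 − 1462 = 1621 bp
  4103 − 3083 = 1020 bp
  5127 − 4103 = 1024 bp
  6643 − 5127 = 1516 bp
  7144 − 6643 = 501 bp
Sorted largest to smallest: 1621, 1516, 1181, 1024, 1020, 501, 281 bp.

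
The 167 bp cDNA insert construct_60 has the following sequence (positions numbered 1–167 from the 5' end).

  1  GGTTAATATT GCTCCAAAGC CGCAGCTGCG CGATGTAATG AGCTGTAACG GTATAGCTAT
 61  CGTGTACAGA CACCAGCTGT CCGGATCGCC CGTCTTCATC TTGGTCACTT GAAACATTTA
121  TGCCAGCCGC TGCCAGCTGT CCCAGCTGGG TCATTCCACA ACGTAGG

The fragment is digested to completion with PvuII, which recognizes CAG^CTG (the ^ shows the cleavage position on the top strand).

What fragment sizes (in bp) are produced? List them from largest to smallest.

60, 51, 25, 22, 9 bp

PvuII sites (CAGCTG) start at positions 23, 74, 134, 143.
PvuII cuts after base 3 of each site, so after positions 25, 76, 136, 145.
Linear molecule, 4 cuts → 5 fragments:
  1–25 → 25 bp
  26–76 → 51 bp
  77–136 → 60 bp
  137–145 → 9 bp
  146–167 → 22 bp
Sorted largest to smallest: 60, 51, 25, 22, 9 bp.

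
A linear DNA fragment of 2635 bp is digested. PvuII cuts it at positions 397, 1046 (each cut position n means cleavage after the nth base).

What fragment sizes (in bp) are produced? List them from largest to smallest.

Linear molecule, 2 cuts → 3 fragments:
  397 − 0 = 397 bp
  1046 − 397 = 649 bp
  2635 − 1046 = 1589 bp
Sorted largest to smallest: 1589, 649, 397 bp.

1589, 649, 397 bp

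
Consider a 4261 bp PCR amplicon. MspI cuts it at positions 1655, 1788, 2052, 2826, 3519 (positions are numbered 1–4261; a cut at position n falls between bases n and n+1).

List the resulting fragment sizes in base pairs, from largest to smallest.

1655, 774, 742, 693, 264, 133 bp

Linear molecule, 5 cuts → 6 fragments:
  1655 − 0 = 1655 bp
  1788 − 1655 = 133 bp
  2052 − 1788 = 264 bp
  2826 − 2052 = 774 bp
  3519 − 2826 = 693 bp
  4261 − 3519 = 742 bp
Sorted largest to smallest: 1655, 774, 742, 693, 264, 133 bp.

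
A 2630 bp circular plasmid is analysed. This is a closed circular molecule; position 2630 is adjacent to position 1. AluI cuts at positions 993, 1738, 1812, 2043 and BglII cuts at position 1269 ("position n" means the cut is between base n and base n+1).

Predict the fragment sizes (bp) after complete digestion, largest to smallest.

1580, 469, 276, 231, 74 bp

Combined cut positions (sorted): 993, 1269, 1738, 1812, 2043.
Circular molecule, 5 cuts → 5 fragments:
  1269 − 993 = 276 bp
  1738 − 1269 = 469 bp
  1812 − 1738 = 74 bp
  2043 − 1812 = 231 bp
  wrap: 2630 − 2043 + 993 = 1580 bp
Sorted largest to smallest: 1580, 469, 276, 231, 74 bp.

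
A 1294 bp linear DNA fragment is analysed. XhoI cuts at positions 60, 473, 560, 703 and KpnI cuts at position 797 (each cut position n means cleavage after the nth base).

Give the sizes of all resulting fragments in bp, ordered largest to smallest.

Combined cut positions (sorted): 60, 473, 560, 703, 797.
Linear molecule, 5 cuts → 6 fragments:
  60 − 0 = 60 bp
  473 − 60 = 413 bp
  560 − 473 = 87 bp
  703 − 560 = 143 bp
  797 − 703 = 94 bp
  1294 − 797 = 497 bp
Sorted largest to smallest: 497, 413, 143, 94, 87, 60 bp.

497, 413, 143, 94, 87, 60 bp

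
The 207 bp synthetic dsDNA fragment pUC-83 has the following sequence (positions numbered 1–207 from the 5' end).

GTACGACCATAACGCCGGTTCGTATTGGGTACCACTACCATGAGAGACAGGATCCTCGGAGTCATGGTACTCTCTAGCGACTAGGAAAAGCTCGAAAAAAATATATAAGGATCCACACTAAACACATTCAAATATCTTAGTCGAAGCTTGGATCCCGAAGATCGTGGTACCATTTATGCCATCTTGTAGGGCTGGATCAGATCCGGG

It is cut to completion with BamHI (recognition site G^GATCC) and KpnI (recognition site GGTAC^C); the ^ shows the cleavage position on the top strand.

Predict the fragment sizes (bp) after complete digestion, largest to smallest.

BamHI sites (GGATCC) start at positions 50, 109, 150.
BamHI cuts after the first base of each site, so after positions 50, 109, 150.
KpnI sites (GGTACC) start at positions 28, 166.
KpnI cuts after base 5 of each site (before the last base), so after positions 32, 170.
Combined cut positions: 32, 50, 109, 150, 170.
Linear molecule, 5 cuts → 6 fragments:
  1–32 → 32 bp
  33–50 → 18 bp
  51–109 → 59 bp
  110–150 → 41 bp
  151–170 → 20 bp
  171–207 → 37 bp
Sorted largest to smallest: 59, 41, 37, 32, 20, 18 bp.

59, 41, 37, 32, 20, 18 bp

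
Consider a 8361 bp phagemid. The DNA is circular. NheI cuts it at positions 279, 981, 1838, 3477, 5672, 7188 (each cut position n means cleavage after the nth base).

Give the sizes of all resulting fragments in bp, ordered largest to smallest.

2195, 1639, 1516, 1452, 857, 702 bp

Circular molecule, 6 cuts → 6 fragments:
  981 − 279 = 702 bp
  1838 − 981 = 857 bp
  3477 − 1838 = 1639 bp
  5672 − 3477 = 2195 bp
  7188 − 5672 = 1516 bp
  wrap: 8361 − 7188 + 279 = 1452 bp
Sorted largest to smallest: 2195, 1639, 1516, 1452, 857, 702 bp.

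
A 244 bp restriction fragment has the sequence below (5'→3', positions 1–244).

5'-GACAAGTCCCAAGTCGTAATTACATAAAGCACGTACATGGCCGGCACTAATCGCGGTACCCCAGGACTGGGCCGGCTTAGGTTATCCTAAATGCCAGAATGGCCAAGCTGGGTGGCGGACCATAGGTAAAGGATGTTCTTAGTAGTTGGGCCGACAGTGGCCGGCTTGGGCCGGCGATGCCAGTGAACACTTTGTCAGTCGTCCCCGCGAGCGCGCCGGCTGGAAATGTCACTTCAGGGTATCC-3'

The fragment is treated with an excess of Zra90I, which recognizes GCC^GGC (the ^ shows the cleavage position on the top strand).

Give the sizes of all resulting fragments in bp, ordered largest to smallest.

89, 45, 42, 31, 27, 10 bp

Zra90I sites (GCCGGC) start at positions 40, 71, 160, 170, 215.
Zra90I cuts after base 3 of each site, so after positions 42, 73, 162, 172, 217.
Linear molecule, 5 cuts → 6 fragments:
  1–42 → 42 bp
  43–73 → 31 bp
  74–162 → 89 bp
  163–172 → 10 bp
  173–217 → 45 bp
  218–244 → 27 bp
Sorted largest to smallest: 89, 45, 42, 31, 27, 10 bp.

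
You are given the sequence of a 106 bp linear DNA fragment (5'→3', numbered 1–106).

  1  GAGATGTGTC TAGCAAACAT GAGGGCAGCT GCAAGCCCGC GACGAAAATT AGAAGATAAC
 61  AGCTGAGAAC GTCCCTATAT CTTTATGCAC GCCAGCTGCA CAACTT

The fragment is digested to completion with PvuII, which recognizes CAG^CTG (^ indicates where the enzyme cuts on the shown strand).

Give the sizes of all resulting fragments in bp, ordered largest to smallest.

34, 33, 28, 11 bp

PvuII sites (CAGCTG) start at positions 26, 60, 93.
PvuII cuts after base 3 of each site, so after positions 28, 62, 95.
Linear molecule, 3 cuts → 4 fragments:
  1–28 → 28 bp
  29–62 → 34 bp
  63–95 → 33 bp
  96–106 → 11 bp
Sorted largest to smallest: 34, 33, 28, 11 bp.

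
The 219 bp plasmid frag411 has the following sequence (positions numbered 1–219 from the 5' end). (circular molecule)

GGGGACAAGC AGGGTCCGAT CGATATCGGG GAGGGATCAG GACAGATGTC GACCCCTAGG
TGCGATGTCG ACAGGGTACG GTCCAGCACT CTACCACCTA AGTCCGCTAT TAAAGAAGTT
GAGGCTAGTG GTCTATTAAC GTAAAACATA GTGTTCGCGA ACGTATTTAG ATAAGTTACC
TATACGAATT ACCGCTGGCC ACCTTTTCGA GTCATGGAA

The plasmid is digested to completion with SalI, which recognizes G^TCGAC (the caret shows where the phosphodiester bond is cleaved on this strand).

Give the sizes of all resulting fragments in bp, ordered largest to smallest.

SalI sites (GTCGAC) start at positions 48, 67.
SalI cuts after the first base of each site, so after positions 48, 67.
Circular molecule, 2 cuts → 2 fragments:
  49–67 → 19 bp
  68–219 then 1–48 → 152 + 48 = 200 bp
Sorted largest to smallest: 200, 19 bp.

200, 19 bp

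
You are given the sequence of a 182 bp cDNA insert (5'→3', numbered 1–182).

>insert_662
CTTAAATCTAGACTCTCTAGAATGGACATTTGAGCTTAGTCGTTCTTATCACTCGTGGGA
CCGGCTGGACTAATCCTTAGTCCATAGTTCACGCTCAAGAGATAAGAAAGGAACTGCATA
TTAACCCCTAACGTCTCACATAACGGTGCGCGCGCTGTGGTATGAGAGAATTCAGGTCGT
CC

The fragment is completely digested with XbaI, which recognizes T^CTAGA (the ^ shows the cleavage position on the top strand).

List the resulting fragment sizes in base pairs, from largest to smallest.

XbaI sites (TCTAGA) start at positions 7, 16.
XbaI cuts after the first base of each site, so after positions 7, 16.
Linear molecule, 2 cuts → 3 fragments:
  1–7 → 7 bp
  8–16 → 9 bp
  17–182 → 166 bp
Sorted largest to smallest: 166, 9, 7 bp.

166, 9, 7 bp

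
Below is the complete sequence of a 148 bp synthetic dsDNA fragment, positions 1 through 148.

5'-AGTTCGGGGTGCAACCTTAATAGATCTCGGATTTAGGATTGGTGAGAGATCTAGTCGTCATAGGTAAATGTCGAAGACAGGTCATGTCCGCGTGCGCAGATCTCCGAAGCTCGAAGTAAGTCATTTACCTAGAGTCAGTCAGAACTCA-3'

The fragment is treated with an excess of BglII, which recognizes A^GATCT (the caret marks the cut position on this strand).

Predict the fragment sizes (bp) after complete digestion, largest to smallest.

51, 50, 25, 22 bp

BglII sites (AGATCT) start at positions 22, 47, 98.
BglII cuts after the first base of each site, so after positions 22, 47, 98.
Linear molecule, 3 cuts → 4 fragments:
  1–22 → 22 bp
  23–47 → 25 bp
  48–98 → 51 bp
  99–148 → 50 bp
Sorted largest to smallest: 51, 50, 25, 22 bp.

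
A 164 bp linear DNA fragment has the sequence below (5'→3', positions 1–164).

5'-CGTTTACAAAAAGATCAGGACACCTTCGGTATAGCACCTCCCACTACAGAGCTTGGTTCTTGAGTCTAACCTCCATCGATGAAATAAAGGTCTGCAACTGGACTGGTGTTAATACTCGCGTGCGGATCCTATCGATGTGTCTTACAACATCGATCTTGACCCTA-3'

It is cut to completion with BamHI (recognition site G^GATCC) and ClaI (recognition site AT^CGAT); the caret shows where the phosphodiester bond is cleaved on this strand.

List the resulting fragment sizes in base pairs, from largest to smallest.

76, 48, 18, 14, 8 bp

The BamHI site (GGATCC) starts at position 124.
BamHI cuts after the first base of each site, so after position 124.
ClaI sites (ATCGAT) start at positions 75, 131, 149.
ClaI cuts after base 2 of each site, so after positions 76, 132, 150.
Combined cut positions: 76, 124, 132, 150.
Linear molecule, 4 cuts → 5 fragments:
  1–76 → 76 bp
  77–124 → 48 bp
  125–132 → 8 bp
  133–150 → 18 bp
  151–164 → 14 bp
Sorted largest to smallest: 76, 48, 18, 14, 8 bp.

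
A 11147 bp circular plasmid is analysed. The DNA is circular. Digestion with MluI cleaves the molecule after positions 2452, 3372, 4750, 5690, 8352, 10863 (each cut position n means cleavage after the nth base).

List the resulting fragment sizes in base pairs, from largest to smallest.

Circular molecule, 6 cuts → 6 fragments:
  3372 − 2452 = 920 bp
  4750 − 3372 = 1378 bp
  5690 − 4750 = 940 bp
  8352 − 5690 = 2662 bp
  10863 − 8352 = 2511 bp
  wrap: 11147 − 10863 + 2452 = 2736 bp
Sorted largest to smallest: 2736, 2662, 2511, 1378, 940, 920 bp.

2736, 2662, 2511, 1378, 940, 920 bp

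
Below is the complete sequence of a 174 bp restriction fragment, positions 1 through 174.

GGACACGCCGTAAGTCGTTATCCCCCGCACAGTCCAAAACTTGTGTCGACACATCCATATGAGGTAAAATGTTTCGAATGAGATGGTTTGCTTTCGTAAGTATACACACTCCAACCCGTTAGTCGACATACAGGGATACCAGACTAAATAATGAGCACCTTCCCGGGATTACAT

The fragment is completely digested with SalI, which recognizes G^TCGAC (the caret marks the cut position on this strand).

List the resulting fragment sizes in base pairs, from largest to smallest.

77, 52, 45 bp

SalI sites (GTCGAC) start at positions 45, 122.
SalI cuts after the first base of each site, so after positions 45, 122.
Linear molecule, 2 cuts → 3 fragments:
  1–45 → 45 bp
  46–122 → 77 bp
  123–174 → 52 bp
Sorted largest to smallest: 77, 52, 45 bp.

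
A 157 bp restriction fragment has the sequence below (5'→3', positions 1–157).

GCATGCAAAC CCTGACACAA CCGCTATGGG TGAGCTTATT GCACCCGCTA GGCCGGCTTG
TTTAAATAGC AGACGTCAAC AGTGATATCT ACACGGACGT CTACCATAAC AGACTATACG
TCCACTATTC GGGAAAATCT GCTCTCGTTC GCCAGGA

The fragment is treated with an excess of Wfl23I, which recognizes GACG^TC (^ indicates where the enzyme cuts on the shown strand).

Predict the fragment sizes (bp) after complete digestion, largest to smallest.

Wfl23I sites (GACGTC) start at positions 72, 96.
Wfl23I cuts after base 4 of each site, so after positions 75, 99.
Linear molecule, 2 cuts → 3 fragments:
  1–75 → 75 bp
  76–99 → 24 bp
  100–157 → 58 bp
Sorted largest to smallest: 75, 58, 24 bp.

75, 58, 24 bp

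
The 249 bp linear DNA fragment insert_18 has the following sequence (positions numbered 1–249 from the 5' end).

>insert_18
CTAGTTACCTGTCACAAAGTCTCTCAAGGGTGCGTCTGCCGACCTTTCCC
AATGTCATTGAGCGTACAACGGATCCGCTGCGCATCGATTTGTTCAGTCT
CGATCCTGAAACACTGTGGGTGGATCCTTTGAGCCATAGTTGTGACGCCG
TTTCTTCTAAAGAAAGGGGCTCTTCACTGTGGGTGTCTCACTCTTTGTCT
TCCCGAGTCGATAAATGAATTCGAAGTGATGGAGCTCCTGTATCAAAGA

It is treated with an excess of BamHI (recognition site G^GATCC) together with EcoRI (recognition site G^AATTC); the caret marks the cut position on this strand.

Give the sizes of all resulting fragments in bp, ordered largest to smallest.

BamHI sites (GGATCC) start at positions 71, 122.
BamHI cuts after the first base of each site, so after positions 71, 122.
The EcoRI site (GAATTC) starts at position 217.
EcoRI cuts after the first base of each site, so after position 217.
Combined cut positions: 71, 122, 217.
Linear molecule, 3 cuts → 4 fragments:
  1–71 → 71 bp
  72–122 → 51 bp
  123–217 → 95 bp
  218–249 → 32 bp
Sorted largest to smallest: 95, 71, 51, 32 bp.

95, 71, 51, 32 bp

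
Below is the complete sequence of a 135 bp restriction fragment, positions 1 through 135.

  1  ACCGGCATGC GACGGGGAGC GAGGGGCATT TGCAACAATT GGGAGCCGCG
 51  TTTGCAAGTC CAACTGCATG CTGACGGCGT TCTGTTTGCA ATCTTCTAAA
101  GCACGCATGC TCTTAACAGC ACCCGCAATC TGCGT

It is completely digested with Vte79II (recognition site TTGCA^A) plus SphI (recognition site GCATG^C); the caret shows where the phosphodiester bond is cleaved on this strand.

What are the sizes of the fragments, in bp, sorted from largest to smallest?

26, 25, 22, 20, 19, 14, 9 bp

Vte79II sites (TTGCAA) start at positions 30, 52, 86.
Vte79II cuts after base 5 of each site (before the last base), so after positions 34, 56, 90.
SphI sites (GCATGC) start at positions 5, 66, 105.
SphI cuts after base 5 of each site (before the last base), so after positions 9, 70, 109.
Combined cut positions: 9, 34, 56, 70, 90, 109.
Linear molecule, 6 cuts → 7 fragments:
  1–9 → 9 bp
  10–34 → 25 bp
  35–56 → 22 bp
  57–70 → 14 bp
  71–90 → 20 bp
  91–109 → 19 bp
  110–135 → 26 bp
Sorted largest to smallest: 26, 25, 22, 20, 19, 14, 9 bp.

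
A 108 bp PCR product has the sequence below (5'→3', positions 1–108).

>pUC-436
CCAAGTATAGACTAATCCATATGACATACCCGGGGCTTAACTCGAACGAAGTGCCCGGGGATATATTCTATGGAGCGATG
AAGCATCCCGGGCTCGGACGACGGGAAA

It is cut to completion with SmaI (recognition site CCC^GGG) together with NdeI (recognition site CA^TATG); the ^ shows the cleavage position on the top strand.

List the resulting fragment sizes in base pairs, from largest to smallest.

SmaI sites (CCCGGG) start at positions 29, 54, 87.
SmaI cuts after base 3 of each site, so after positions 31, 56, 89.
The NdeI site (CATATG) starts at position 18.
NdeI cuts after base 2 of each site, so after position 19.
Combined cut positions: 19, 31, 56, 89.
Linear molecule, 4 cuts → 5 fragments:
  1–19 → 19 bp
  20–31 → 12 bp
  32–56 → 25 bp
  57–89 → 33 bp
  90–108 → 19 bp
Sorted largest to smallest: 33, 25, 19, 19, 12 bp.

33, 25, 19, 19, 12 bp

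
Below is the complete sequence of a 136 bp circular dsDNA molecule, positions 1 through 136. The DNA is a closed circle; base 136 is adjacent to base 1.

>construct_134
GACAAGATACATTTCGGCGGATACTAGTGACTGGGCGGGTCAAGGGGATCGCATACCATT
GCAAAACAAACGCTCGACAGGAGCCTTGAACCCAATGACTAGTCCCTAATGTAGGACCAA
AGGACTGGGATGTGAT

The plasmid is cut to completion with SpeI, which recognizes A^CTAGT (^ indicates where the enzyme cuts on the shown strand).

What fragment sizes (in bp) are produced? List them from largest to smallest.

SpeI sites (ACTAGT) start at positions 23, 98.
SpeI cuts after the first base of each site, so after positions 23, 98.
Circular molecule, 2 cuts → 2 fragments:
  24–98 → 75 bp
  99–136 then 1–23 → 38 + 23 = 61 bp
Sorted largest to smallest: 75, 61 bp.

75, 61 bp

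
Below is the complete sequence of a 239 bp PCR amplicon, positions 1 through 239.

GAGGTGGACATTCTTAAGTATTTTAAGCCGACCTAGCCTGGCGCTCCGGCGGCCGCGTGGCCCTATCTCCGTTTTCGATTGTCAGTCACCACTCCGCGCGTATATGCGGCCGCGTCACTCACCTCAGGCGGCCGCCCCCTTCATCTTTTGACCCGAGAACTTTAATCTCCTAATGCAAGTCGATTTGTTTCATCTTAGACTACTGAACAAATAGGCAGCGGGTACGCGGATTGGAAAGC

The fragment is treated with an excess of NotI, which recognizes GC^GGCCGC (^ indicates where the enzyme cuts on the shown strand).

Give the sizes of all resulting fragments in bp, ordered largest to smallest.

NotI sites (GCGGCCGC) start at positions 49, 106, 128.
NotI cuts after base 2 of each site, so after positions 50, 107, 129.
Linear molecule, 3 cuts → 4 fragments:
  1–50 → 50 bp
  51–107 → 57 bp
  108–129 → 22 bp
  130–239 → 110 bp
Sorted largest to smallest: 110, 57, 50, 22 bp.

110, 57, 50, 22 bp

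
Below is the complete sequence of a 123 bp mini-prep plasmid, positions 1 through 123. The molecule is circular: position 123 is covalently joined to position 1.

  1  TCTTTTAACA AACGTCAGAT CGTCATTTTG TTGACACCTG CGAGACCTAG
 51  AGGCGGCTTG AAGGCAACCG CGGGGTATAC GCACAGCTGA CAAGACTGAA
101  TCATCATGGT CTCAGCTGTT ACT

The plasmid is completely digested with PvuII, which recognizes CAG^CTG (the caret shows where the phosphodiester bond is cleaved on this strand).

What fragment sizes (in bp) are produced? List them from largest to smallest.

PvuII sites (CAGCTG) start at positions 84, 113.
PvuII cuts after base 3 of each site, so after positions 86, 115.
Circular molecule, 2 cuts → 2 fragments:
  87–115 → 29 bp
  116–123 then 1–86 → 8 + 86 = 94 bp
Sorted largest to smallest: 94, 29 bp.

94, 29 bp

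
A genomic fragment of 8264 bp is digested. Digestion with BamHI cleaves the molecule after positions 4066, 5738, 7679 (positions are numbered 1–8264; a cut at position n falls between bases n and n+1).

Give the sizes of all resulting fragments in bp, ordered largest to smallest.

4066, 1941, 1672, 585 bp

Linear molecule, 3 cuts → 4 fragments:
  4066 − 0 = 4066 bp
  5738 − 4066 = 1672 bp
  7679 − 5738 = 1941 bp
  8264 − 7679 = 585 bp
Sorted largest to smallest: 4066, 1941, 1672, 585 bp.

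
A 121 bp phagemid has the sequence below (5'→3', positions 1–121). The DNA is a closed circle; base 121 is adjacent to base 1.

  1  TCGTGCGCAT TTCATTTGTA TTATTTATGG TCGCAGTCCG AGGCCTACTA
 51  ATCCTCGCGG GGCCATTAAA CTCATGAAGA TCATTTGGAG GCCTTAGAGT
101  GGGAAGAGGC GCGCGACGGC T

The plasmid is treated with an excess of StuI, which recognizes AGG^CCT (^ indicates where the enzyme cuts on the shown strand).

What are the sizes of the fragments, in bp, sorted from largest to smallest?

StuI sites (AGGCCT) start at positions 41, 89.
StuI cuts after base 3 of each site, so after positions 43, 91.
Circular molecule, 2 cuts → 2 fragments:
  44–91 → 48 bp
  92–121 then 1–43 → 30 + 43 = 73 bp
Sorted largest to smallest: 73, 48 bp.

73, 48 bp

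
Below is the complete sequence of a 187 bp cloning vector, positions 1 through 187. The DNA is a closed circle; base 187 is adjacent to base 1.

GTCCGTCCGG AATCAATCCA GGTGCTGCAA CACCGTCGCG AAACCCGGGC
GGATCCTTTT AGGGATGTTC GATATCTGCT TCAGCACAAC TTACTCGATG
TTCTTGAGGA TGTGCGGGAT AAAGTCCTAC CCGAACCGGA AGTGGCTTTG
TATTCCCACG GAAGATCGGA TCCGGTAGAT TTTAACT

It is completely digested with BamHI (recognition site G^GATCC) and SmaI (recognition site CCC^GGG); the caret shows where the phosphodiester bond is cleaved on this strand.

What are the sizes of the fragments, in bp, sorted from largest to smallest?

117, 65, 5 bp

BamHI sites (GGATCC) start at positions 51, 168.
BamHI cuts after the first base of each site, so after positions 51, 168.
The SmaI site (CCCGGG) starts at position 44.
SmaI cuts after base 3 of each site, so after position 46.
Combined cut positions: 46, 51, 168.
Circular molecule, 3 cuts → 3 fragments:
  47–51 → 5 bp
  52–168 → 117 bp
  169–187 then 1–46 → 19 + 46 = 65 bp
Sorted largest to smallest: 117, 65, 5 bp.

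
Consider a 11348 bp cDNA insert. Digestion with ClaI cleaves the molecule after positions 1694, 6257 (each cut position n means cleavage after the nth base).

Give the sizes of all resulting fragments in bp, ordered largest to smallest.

Linear molecule, 2 cuts → 3 fragments:
  1694 − 0 = 1694 bp
  6257 − 1694 = 4563 bp
  11348 − 6257 = 5091 bp
Sorted largest to smallest: 5091, 4563, 1694 bp.

5091, 4563, 1694 bp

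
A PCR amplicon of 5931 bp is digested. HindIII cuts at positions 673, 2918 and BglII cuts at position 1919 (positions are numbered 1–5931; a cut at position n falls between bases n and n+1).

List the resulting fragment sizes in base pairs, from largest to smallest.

Combined cut positions (sorted): 673, 1919, 2918.
Linear molecule, 3 cuts → 4 fragments:
  673 − 0 = 673 bp
  1919 − 673 = 1246 bp
  2918 − 1919 = 999 bp
  5931 − 2918 = 3013 bp
Sorted largest to smallest: 3013, 1246, 999, 673 bp.

3013, 1246, 999, 673 bp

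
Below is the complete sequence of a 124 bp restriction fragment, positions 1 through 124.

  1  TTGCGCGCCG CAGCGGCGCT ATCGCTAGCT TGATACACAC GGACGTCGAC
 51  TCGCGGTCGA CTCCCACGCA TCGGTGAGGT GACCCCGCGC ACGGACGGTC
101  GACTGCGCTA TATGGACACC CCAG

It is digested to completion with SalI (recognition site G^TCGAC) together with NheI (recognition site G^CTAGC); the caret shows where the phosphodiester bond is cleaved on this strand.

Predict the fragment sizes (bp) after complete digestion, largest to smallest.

SalI sites (GTCGAC) start at positions 45, 56, 98.
SalI cuts after the first base of each site, so after positions 45, 56, 98.
The NheI site (GCTAGC) starts at position 24.
NheI cuts after the first base of each site, so after position 24.
Combined cut positions: 24, 45, 56, 98.
Linear molecule, 4 cuts → 5 fragments:
  1–24 → 24 bp
  25–45 → 21 bp
  46–56 → 11 bp
  57–98 → 42 bp
  99–124 → 26 bp
Sorted largest to smallest: 42, 26, 24, 21, 11 bp.

42, 26, 24, 21, 11 bp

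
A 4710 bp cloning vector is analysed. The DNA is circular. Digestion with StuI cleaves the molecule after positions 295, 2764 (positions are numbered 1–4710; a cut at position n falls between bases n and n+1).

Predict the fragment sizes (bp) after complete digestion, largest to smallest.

Circular molecule, 2 cuts → 2 fragments:
  2764 − 295 = 2469 bp
  wrap: 4710 − 2764 + 295 = 2241 bp
Sorted largest to smallest: 2469, 2241 bp.

2469, 2241 bp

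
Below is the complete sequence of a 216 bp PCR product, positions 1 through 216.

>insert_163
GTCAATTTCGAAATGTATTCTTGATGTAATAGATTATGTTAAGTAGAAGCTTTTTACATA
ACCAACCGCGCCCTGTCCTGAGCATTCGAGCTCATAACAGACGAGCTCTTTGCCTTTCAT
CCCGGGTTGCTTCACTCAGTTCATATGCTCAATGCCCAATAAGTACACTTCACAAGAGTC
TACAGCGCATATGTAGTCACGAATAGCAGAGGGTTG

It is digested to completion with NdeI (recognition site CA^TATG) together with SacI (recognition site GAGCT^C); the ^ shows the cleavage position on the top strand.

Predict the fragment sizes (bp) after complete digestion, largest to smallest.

NdeI sites (CATATG) start at positions 142, 188.
NdeI cuts after base 2 of each site, so after positions 143, 189.
SacI sites (GAGCTC) start at positions 88, 103.
SacI cuts after base 5 of each site (before the last base), so after positions 92, 107.
Combined cut positions: 92, 107, 143, 189.
Linear molecule, 4 cuts → 5 fragments:
  1–92 → 92 bp
  93–107 → 15 bp
  108–143 → 36 bp
  144–189 → 46 bp
  190–216 → 27 bp
Sorted largest to smallest: 92, 46, 36, 27, 15 bp.

92, 46, 36, 27, 15 bp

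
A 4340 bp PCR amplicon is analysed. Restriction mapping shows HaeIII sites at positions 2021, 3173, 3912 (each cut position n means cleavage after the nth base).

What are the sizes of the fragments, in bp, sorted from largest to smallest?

2021, 1152, 739, 428 bp

Linear molecule, 3 cuts → 4 fragments:
  2021 − 0 = 2021 bp
  3173 − 2021 = 1152 bp
  3912 − 3173 = 739 bp
  4340 − 3912 = 428 bp
Sorted largest to smallest: 2021, 1152, 739, 428 bp.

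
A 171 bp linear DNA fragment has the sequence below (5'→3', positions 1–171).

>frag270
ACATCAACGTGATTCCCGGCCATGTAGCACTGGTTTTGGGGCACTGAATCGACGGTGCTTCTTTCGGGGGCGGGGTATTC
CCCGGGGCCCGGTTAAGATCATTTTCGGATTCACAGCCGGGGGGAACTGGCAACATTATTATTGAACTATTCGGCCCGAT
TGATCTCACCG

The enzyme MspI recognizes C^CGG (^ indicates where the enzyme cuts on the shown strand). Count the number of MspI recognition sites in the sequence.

4

CCGG occurs starting at positions 16, 82, 89, 117.
MspI cuts at 4 sites.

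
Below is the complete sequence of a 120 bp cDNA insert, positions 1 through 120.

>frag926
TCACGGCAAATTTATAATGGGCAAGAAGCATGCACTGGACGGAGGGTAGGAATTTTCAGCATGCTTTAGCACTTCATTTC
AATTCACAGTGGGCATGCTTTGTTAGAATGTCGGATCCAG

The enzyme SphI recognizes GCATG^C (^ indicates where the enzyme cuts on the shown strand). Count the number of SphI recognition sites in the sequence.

GCATGC occurs starting at positions 28, 59, 93.
SphI cuts at 3 sites.

3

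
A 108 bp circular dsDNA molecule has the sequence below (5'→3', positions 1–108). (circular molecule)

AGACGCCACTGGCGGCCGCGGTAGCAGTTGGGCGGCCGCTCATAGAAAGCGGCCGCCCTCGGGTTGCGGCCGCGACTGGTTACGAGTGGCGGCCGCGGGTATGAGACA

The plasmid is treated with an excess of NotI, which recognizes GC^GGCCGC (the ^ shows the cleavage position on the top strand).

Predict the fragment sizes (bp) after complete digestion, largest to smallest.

31, 23, 20, 17, 17 bp

NotI sites (GCGGCCGC) start at positions 12, 32, 49, 66, 89.
NotI cuts after base 2 of each site, so after positions 13, 33, 50, 67, 90.
Circular molecule, 5 cuts → 5 fragments:
  14–33 → 20 bp
  34–50 → 17 bp
  51–67 → 17 bp
  68–90 → 23 bp
  91–108 then 1–13 → 18 + 13 = 31 bp
Sorted largest to smallest: 31, 23, 20, 17, 17 bp.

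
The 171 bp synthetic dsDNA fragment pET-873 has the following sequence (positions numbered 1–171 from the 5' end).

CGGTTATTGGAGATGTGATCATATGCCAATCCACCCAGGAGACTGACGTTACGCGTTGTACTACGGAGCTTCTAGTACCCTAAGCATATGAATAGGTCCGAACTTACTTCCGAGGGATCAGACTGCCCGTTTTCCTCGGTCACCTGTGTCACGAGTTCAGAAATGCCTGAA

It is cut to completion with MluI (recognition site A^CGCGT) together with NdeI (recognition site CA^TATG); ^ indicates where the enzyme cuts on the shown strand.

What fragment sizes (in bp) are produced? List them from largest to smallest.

The MluI site (ACGCGT) starts at position 51.
MluI cuts after the first base of each site, so after position 51.
NdeI sites (CATATG) start at positions 20, 85.
NdeI cuts after base 2 of each site, so after positions 21, 86.
Combined cut positions: 21, 51, 86.
Linear molecule, 3 cuts → 4 fragments:
  1–21 → 21 bp
  22–51 → 30 bp
  52–86 → 35 bp
  87–171 → 85 bp
Sorted largest to smallest: 85, 35, 30, 21 bp.

85, 35, 30, 21 bp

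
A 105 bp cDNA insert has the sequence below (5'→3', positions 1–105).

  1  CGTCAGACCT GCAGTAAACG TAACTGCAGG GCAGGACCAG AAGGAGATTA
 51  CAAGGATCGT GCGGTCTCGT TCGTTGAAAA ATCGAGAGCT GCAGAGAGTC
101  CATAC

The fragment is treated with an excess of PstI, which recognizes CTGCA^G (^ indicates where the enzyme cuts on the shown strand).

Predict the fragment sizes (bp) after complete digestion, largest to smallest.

65, 15, 13, 12 bp

PstI sites (CTGCAG) start at positions 9, 24, 89.
PstI cuts after base 5 of each site (before the last base), so after positions 13, 28, 93.
Linear molecule, 3 cuts → 4 fragments:
  1–13 → 13 bp
  14–28 → 15 bp
  29–93 → 65 bp
  94–105 → 12 bp
Sorted largest to smallest: 65, 15, 13, 12 bp.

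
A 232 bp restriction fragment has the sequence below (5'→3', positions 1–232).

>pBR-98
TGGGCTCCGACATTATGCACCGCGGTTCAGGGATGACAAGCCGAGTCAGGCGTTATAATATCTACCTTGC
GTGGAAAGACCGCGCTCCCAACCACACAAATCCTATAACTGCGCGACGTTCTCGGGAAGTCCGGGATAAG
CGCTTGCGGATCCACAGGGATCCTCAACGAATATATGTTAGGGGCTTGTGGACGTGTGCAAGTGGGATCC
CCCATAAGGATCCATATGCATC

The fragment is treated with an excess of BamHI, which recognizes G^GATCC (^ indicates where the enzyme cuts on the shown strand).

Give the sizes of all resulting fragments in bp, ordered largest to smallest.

148, 47, 14, 13, 10 bp

BamHI sites (GGATCC) start at positions 148, 158, 205, 218.
BamHI cuts after the first base of each site, so after positions 148, 158, 205, 218.
Linear molecule, 4 cuts → 5 fragments:
  1–148 → 148 bp
  149–158 → 10 bp
  159–205 → 47 bp
  206–218 → 13 bp
  219–232 → 14 bp
Sorted largest to smallest: 148, 47, 14, 13, 10 bp.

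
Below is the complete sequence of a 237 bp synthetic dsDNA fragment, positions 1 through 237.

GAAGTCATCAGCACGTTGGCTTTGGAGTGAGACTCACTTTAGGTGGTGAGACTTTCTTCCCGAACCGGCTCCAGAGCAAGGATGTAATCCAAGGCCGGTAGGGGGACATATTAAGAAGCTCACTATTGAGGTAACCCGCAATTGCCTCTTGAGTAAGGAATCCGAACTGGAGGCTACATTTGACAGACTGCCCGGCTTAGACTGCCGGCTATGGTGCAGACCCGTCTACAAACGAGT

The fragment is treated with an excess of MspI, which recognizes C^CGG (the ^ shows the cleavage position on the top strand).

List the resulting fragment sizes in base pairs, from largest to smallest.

MspI sites (CCGG) start at positions 65, 95, 192, 205.
MspI cuts after the first base of each site, so after positions 65, 95, 192, 205.
Linear molecule, 4 cuts → 5 fragments:
  1–65 → 65 bp
  66–95 → 30 bp
  96–192 → 97 bp
  193–205 → 13 bp
  206–237 → 32 bp
Sorted largest to smallest: 97, 65, 32, 30, 13 bp.

97, 65, 32, 30, 13 bp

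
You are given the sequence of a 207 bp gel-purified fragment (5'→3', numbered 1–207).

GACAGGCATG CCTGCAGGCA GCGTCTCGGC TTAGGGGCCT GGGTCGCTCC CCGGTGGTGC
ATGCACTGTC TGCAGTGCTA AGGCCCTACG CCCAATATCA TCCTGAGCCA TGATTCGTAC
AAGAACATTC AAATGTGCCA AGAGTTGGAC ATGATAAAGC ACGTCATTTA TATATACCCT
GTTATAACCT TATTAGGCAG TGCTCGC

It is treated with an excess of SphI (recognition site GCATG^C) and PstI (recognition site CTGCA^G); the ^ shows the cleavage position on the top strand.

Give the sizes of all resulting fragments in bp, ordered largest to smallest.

SphI sites (GCATGC) start at positions 6, 59.
SphI cuts after base 5 of each site (before the last base), so after positions 10, 63.
PstI sites (CTGCAG) start at positions 12, 70.
PstI cuts after base 5 of each site (before the last base), so after positions 16, 74.
Combined cut positions: 10, 16, 63, 74.
Linear molecule, 4 cuts → 5 fragments:
  1–10 → 10 bp
  11–16 → 6 bp
  17–63 → 47 bp
  64–74 → 11 bp
  75–207 → 133 bp
Sorted largest to smallest: 133, 47, 11, 10, 6 bp.

133, 47, 11, 10, 6 bp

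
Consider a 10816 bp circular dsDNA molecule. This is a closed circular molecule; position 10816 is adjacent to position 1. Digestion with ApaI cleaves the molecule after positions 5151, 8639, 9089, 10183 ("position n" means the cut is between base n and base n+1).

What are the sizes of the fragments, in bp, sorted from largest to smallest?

Circular molecule, 4 cuts → 4 fragments:
  8639 − 5151 = 3488 bp
  9089 − 8639 = 450 bp
  10183 − 9089 = 1094 bp
  wrap: 10816 − 10183 + 5151 = 5784 bp
Sorted largest to smallest: 5784, 3488, 1094, 450 bp.

5784, 3488, 1094, 450 bp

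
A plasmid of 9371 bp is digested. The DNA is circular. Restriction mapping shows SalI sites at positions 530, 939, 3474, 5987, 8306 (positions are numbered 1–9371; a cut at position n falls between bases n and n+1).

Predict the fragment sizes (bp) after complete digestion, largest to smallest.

2535, 2513, 2319, 1595, 409 bp

Circular molecule, 5 cuts → 5 fragments:
  939 − 530 = 409 bp
  3474 − 939 = 2535 bp
  5987 − 3474 = 2513 bp
  8306 − 5987 = 2319 bp
  wrap: 9371 − 8306 + 530 = 1595 bp
Sorted largest to smallest: 2535, 2513, 2319, 1595, 409 bp.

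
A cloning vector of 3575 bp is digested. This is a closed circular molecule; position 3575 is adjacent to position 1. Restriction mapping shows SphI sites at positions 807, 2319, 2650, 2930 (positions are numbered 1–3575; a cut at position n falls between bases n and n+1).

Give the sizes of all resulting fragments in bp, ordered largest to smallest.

1512, 1452, 331, 280 bp

Circular molecule, 4 cuts → 4 fragments:
  2319 − 807 = 1512 bp
  2650 − 2319 = 331 bp
  2930 − 2650 = 280 bp
  wrap: 3575 − 2930 + 807 = 1452 bp
Sorted largest to smallest: 1512, 1452, 331, 280 bp.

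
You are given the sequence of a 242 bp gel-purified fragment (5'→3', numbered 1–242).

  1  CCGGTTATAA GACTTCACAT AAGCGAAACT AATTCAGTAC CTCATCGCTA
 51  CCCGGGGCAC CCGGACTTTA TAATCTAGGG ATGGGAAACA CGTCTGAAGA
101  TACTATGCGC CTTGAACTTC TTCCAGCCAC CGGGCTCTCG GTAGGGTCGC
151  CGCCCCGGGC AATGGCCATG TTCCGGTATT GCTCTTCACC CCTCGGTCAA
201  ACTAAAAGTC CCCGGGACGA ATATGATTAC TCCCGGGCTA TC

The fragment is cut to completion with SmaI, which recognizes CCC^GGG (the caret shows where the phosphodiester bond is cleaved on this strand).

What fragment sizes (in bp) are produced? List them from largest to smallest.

SmaI sites (CCCGGG) start at positions 51, 154, 211, 232.
SmaI cuts after base 3 of each site, so after positions 53, 156, 213, 234.
Linear molecule, 4 cuts → 5 fragments:
  1–53 → 53 bp
  54–156 → 103 bp
  157–213 → 57 bp
  214–234 → 21 bp
  235–242 → 8 bp
Sorted largest to smallest: 103, 57, 53, 21, 8 bp.

103, 57, 53, 21, 8 bp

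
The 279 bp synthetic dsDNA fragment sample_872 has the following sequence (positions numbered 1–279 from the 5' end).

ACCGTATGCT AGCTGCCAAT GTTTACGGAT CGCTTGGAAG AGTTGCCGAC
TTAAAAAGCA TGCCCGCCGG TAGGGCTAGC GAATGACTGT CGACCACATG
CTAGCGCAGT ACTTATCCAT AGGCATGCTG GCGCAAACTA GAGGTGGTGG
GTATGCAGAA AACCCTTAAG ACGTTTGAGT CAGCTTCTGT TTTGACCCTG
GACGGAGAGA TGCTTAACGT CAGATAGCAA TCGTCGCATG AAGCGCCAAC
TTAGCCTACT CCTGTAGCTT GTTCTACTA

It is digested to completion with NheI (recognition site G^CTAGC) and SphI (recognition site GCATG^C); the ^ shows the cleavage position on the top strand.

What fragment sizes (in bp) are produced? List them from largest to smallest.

NheI sites (GCTAGC) start at positions 8, 75, 100.
NheI cuts after the first base of each site, so after positions 8, 75, 100.
SphI sites (GCATGC) start at positions 58, 123.
SphI cuts after base 5 of each site (before the last base), so after positions 62, 127.
Combined cut positions: 8, 62, 75, 100, 127.
Linear molecule, 5 cuts → 6 fragments:
  1–8 → 8 bp
  9–62 → 54 bp
  63–75 → 13 bp
  76–100 → 25 bp
  101–127 → 27 bp
  128–279 → 152 bp
Sorted largest to smallest: 152, 54, 27, 25, 13, 8 bp.

152, 54, 27, 25, 13, 8 bp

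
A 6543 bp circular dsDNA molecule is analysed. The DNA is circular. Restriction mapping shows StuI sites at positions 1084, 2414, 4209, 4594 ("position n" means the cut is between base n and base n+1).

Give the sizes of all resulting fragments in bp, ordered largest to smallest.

3033, 1795, 1330, 385 bp

Circular molecule, 4 cuts → 4 fragments:
  2414 − 1084 = 1330 bp
  4209 − 2414 = 1795 bp
  4594 − 4209 = 385 bp
  wrap: 6543 − 4594 + 1084 = 3033 bp
Sorted largest to smallest: 3033, 1795, 1330, 385 bp.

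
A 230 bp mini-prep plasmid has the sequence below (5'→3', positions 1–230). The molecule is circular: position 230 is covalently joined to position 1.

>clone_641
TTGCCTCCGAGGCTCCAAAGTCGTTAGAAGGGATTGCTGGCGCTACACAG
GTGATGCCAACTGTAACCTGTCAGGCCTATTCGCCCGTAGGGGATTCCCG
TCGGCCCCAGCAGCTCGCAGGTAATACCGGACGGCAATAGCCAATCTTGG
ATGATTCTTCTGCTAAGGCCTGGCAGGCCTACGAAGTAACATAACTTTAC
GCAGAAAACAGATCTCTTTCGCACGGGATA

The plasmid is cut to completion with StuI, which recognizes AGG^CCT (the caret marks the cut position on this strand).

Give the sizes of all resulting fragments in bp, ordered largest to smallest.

StuI sites (AGGCCT) start at positions 73, 166, 175.
StuI cuts after base 3 of each site, so after positions 75, 168, 177.
Circular molecule, 3 cuts → 3 fragments:
  76–168 → 93 bp
  169–177 → 9 bp
  178–230 then 1–75 → 53 + 75 = 128 bp
Sorted largest to smallest: 128, 93, 9 bp.

128, 93, 9 bp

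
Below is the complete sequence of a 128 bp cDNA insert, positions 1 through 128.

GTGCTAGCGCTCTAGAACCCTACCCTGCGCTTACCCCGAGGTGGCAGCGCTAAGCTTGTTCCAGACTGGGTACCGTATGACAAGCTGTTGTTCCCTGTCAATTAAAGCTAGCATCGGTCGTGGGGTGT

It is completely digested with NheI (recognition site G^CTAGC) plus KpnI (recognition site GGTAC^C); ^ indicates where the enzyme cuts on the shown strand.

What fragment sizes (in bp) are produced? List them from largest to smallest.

70, 34, 21, 3 bp

NheI sites (GCTAGC) start at positions 3, 107.
NheI cuts after the first base of each site, so after positions 3, 107.
The KpnI site (GGTACC) starts at position 69.
KpnI cuts after base 5 of each site (before the last base), so after position 73.
Combined cut positions: 3, 73, 107.
Linear molecule, 3 cuts → 4 fragments:
  1–3 → 3 bp
  4–73 → 70 bp
  74–107 → 34 bp
  108–128 → 21 bp
Sorted largest to smallest: 70, 34, 21, 3 bp.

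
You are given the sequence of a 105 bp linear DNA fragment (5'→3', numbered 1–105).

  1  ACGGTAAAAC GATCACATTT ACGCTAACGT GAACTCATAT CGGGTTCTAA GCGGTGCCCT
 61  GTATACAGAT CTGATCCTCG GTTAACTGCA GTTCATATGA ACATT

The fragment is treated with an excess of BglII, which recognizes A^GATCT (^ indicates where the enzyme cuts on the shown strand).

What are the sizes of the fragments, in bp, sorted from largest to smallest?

The BglII site (AGATCT) starts at position 67.
BglII cuts after the first base of each site, so after position 67.
Linear molecule, 1 cut → 2 fragments:
  1–67 → 67 bp
  68–105 → 38 bp
Sorted largest to smallest: 67, 38 bp.

67, 38 bp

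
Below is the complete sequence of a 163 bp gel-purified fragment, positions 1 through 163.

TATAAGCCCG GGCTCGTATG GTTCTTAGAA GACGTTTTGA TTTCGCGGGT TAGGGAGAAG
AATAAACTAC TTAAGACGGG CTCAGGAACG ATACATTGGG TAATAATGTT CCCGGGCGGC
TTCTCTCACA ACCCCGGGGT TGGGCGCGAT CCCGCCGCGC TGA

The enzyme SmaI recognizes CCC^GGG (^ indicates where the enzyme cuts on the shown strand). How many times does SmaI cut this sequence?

3

CCCGGG occurs starting at positions 7, 111, 133.
SmaI cuts at 3 sites.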